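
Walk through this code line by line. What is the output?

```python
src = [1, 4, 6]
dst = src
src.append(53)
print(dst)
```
[1, 4, 6, 53]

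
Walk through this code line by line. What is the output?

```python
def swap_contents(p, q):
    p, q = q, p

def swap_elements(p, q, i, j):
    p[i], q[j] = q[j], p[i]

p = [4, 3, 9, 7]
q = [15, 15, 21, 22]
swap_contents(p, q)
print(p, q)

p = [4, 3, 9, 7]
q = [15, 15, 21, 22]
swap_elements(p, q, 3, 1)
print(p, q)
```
[4, 3, 9, 7] [15, 15, 21, 22]
[4, 3, 9, 15] [15, 7, 21, 22]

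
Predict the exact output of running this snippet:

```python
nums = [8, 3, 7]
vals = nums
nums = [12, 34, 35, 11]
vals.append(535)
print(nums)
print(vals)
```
[12, 34, 35, 11]
[8, 3, 7, 535]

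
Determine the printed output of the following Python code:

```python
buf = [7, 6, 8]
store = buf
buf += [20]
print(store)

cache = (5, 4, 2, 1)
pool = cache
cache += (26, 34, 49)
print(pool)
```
[7, 6, 8, 20]
(5, 4, 2, 1)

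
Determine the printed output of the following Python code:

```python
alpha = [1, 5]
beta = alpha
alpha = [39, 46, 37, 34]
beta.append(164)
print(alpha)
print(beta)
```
[39, 46, 37, 34]
[1, 5, 164]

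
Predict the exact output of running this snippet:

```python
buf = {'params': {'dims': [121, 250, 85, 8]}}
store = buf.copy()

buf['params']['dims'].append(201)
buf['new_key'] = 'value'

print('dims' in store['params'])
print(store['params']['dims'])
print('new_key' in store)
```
True
[121, 250, 85, 8, 201]
False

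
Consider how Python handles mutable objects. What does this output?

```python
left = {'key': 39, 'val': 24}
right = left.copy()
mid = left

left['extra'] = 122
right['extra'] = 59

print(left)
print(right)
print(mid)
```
{'key': 39, 'val': 24, 'extra': 122}
{'key': 39, 'val': 24, 'extra': 59}
{'key': 39, 'val': 24, 'extra': 122}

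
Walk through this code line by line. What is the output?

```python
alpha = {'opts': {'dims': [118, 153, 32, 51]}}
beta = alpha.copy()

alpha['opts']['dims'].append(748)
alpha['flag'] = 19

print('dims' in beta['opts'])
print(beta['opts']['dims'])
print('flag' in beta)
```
True
[118, 153, 32, 51, 748]
False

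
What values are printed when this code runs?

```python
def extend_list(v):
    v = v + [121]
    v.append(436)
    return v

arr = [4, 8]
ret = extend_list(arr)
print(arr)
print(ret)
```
[4, 8]
[4, 8, 121, 436]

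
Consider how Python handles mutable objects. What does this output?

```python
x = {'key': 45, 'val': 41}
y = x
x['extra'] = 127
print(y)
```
{'key': 45, 'val': 41, 'extra': 127}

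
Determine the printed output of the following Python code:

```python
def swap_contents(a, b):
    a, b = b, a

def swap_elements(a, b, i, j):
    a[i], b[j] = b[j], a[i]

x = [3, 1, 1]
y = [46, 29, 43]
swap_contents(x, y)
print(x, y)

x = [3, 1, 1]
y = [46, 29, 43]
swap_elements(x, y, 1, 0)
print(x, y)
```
[3, 1, 1] [46, 29, 43]
[3, 46, 1] [1, 29, 43]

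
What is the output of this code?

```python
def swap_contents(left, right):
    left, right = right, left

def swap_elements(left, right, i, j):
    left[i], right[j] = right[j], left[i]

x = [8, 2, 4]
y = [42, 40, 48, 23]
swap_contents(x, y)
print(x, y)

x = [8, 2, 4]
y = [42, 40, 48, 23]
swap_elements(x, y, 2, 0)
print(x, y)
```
[8, 2, 4] [42, 40, 48, 23]
[8, 2, 42] [4, 40, 48, 23]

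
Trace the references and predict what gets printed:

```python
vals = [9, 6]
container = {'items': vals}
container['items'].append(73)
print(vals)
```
[9, 6, 73]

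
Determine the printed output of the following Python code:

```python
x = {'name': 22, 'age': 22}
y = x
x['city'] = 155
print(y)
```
{'name': 22, 'age': 22, 'city': 155}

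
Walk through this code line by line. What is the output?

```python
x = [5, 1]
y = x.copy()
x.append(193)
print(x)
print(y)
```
[5, 1, 193]
[5, 1]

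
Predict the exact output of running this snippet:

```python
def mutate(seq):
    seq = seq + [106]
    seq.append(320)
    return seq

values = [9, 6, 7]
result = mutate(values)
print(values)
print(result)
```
[9, 6, 7]
[9, 6, 7, 106, 320]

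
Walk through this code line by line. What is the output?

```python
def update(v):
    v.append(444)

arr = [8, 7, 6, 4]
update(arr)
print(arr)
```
[8, 7, 6, 4, 444]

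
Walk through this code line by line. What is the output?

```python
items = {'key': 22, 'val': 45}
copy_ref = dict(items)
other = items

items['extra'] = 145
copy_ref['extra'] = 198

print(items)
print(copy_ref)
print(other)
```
{'key': 22, 'val': 45, 'extra': 145}
{'key': 22, 'val': 45, 'extra': 198}
{'key': 22, 'val': 45, 'extra': 145}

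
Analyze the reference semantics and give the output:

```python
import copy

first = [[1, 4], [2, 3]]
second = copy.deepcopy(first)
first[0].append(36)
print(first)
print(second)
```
[[1, 4, 36], [2, 3]]
[[1, 4], [2, 3]]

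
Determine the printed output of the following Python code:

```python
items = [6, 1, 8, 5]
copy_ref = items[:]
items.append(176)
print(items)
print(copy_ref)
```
[6, 1, 8, 5, 176]
[6, 1, 8, 5]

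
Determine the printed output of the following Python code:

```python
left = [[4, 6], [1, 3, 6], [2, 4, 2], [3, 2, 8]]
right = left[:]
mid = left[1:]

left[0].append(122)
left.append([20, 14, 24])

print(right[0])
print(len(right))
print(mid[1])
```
[4, 6, 122]
4
[2, 4, 2]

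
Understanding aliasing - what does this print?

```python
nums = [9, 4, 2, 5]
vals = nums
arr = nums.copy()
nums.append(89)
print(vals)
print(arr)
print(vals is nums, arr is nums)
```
[9, 4, 2, 5, 89]
[9, 4, 2, 5]
True False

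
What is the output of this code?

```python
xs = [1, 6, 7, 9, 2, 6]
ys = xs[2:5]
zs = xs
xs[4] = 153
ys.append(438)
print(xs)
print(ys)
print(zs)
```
[1, 6, 7, 9, 153, 6]
[7, 9, 2, 438]
[1, 6, 7, 9, 153, 6]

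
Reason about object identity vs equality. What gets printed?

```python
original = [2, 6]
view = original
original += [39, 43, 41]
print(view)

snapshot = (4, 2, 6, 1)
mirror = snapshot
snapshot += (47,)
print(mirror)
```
[2, 6, 39, 43, 41]
(4, 2, 6, 1)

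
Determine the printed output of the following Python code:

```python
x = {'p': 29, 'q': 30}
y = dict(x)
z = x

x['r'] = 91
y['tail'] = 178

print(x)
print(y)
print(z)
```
{'p': 29, 'q': 30, 'r': 91}
{'p': 29, 'q': 30, 'tail': 178}
{'p': 29, 'q': 30, 'r': 91}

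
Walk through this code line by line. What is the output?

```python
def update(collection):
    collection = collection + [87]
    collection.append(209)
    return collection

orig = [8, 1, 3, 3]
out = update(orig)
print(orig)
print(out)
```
[8, 1, 3, 3]
[8, 1, 3, 3, 87, 209]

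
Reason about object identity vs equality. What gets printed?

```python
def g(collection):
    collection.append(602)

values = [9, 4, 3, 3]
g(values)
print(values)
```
[9, 4, 3, 3, 602]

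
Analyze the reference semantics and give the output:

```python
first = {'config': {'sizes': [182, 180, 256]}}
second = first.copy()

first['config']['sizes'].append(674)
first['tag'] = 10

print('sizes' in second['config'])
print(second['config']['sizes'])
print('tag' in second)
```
True
[182, 180, 256, 674]
False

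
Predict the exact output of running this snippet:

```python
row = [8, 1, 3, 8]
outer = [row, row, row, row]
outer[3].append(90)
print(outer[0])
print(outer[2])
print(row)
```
[8, 1, 3, 8, 90]
[8, 1, 3, 8, 90]
[8, 1, 3, 8, 90]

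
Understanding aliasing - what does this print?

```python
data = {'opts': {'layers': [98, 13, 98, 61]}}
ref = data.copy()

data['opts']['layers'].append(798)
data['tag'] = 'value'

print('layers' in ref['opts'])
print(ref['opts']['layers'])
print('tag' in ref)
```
True
[98, 13, 98, 61, 798]
False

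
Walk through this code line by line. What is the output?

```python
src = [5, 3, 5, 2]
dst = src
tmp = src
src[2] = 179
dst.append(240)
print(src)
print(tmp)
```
[5, 3, 179, 2, 240]
[5, 3, 179, 2, 240]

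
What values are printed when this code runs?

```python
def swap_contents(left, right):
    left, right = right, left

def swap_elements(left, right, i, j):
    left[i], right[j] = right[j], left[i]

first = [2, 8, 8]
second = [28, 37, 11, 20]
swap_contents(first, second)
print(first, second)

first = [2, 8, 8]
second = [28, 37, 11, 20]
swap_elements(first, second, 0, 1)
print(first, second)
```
[2, 8, 8] [28, 37, 11, 20]
[37, 8, 8] [28, 2, 11, 20]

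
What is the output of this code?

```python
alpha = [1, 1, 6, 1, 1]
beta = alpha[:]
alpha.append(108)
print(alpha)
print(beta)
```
[1, 1, 6, 1, 1, 108]
[1, 1, 6, 1, 1]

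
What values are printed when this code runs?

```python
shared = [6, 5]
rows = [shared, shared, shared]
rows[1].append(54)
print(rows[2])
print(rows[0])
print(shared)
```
[6, 5, 54]
[6, 5, 54]
[6, 5, 54]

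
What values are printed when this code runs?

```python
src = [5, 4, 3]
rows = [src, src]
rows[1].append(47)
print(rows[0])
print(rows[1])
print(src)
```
[5, 4, 3, 47]
[5, 4, 3, 47]
[5, 4, 3, 47]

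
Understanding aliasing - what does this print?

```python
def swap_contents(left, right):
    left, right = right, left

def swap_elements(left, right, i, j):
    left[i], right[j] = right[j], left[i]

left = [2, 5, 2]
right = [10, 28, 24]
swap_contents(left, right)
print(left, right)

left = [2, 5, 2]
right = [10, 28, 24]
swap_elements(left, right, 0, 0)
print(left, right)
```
[2, 5, 2] [10, 28, 24]
[10, 5, 2] [2, 28, 24]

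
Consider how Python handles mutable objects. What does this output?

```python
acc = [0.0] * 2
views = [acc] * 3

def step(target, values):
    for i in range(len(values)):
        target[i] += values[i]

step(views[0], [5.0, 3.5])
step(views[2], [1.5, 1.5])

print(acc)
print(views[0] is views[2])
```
[6.5, 5.0]
True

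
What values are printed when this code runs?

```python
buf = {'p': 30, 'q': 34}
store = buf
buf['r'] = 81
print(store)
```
{'p': 30, 'q': 34, 'r': 81}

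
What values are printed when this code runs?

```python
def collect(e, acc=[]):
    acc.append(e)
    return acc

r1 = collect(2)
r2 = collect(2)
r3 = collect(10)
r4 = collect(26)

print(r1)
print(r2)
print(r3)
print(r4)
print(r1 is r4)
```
[2, 2, 10, 26]
[2, 2, 10, 26]
[2, 2, 10, 26]
[2, 2, 10, 26]
True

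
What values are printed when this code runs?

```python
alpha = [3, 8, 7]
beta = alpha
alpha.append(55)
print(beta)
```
[3, 8, 7, 55]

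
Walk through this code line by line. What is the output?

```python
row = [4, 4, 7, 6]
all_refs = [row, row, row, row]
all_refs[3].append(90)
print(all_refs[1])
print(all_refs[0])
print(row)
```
[4, 4, 7, 6, 90]
[4, 4, 7, 6, 90]
[4, 4, 7, 6, 90]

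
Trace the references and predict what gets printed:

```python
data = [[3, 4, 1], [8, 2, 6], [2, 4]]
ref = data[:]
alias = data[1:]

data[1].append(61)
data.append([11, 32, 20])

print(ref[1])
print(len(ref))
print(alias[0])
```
[8, 2, 6, 61]
3
[8, 2, 6, 61]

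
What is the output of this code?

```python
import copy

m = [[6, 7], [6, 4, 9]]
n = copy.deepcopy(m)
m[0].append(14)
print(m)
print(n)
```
[[6, 7, 14], [6, 4, 9]]
[[6, 7], [6, 4, 9]]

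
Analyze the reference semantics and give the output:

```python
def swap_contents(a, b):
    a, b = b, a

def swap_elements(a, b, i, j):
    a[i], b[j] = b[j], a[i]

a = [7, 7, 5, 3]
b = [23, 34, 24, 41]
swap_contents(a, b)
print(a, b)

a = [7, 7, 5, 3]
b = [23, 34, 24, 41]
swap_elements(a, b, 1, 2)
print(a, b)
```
[7, 7, 5, 3] [23, 34, 24, 41]
[7, 24, 5, 3] [23, 34, 7, 41]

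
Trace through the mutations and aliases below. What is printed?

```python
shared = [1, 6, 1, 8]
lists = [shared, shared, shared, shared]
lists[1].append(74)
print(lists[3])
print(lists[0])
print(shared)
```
[1, 6, 1, 8, 74]
[1, 6, 1, 8, 74]
[1, 6, 1, 8, 74]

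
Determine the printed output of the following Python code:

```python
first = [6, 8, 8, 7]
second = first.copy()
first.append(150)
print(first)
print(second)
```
[6, 8, 8, 7, 150]
[6, 8, 8, 7]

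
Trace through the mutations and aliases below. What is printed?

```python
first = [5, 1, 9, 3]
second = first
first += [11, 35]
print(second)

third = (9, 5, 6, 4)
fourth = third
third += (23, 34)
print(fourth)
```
[5, 1, 9, 3, 11, 35]
(9, 5, 6, 4)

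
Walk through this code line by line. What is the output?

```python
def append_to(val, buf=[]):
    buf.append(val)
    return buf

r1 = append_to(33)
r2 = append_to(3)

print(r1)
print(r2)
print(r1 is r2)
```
[33, 3]
[33, 3]
True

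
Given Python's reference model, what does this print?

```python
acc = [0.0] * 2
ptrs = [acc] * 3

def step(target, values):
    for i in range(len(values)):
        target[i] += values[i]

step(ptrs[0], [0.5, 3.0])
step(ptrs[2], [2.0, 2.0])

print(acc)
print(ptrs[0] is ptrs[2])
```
[2.5, 5.0]
True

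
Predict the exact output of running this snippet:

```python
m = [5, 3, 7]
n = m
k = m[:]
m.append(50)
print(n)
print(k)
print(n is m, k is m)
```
[5, 3, 7, 50]
[5, 3, 7]
True False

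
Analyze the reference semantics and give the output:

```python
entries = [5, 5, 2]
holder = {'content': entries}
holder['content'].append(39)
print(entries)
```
[5, 5, 2, 39]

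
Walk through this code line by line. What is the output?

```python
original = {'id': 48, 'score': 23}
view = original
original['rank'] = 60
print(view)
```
{'id': 48, 'score': 23, 'rank': 60}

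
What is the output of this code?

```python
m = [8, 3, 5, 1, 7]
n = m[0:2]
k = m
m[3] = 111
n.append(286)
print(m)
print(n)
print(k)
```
[8, 3, 5, 111, 7]
[8, 3, 286]
[8, 3, 5, 111, 7]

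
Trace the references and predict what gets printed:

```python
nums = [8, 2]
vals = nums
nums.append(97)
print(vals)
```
[8, 2, 97]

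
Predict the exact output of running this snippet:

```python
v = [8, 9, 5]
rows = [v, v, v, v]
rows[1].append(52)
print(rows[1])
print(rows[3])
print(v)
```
[8, 9, 5, 52]
[8, 9, 5, 52]
[8, 9, 5, 52]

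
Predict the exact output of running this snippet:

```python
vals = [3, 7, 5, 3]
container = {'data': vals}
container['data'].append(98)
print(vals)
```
[3, 7, 5, 3, 98]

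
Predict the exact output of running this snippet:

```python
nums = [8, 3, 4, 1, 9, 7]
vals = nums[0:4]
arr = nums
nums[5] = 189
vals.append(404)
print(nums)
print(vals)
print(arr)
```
[8, 3, 4, 1, 9, 189]
[8, 3, 4, 1, 404]
[8, 3, 4, 1, 9, 189]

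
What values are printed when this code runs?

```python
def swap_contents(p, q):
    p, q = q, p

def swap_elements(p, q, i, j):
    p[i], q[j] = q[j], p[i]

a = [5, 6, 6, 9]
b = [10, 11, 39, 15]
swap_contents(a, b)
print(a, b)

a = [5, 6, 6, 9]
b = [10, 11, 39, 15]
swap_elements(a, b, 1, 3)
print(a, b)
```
[5, 6, 6, 9] [10, 11, 39, 15]
[5, 15, 6, 9] [10, 11, 39, 6]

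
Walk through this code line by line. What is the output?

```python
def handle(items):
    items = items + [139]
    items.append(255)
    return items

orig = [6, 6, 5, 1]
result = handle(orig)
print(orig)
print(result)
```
[6, 6, 5, 1]
[6, 6, 5, 1, 139, 255]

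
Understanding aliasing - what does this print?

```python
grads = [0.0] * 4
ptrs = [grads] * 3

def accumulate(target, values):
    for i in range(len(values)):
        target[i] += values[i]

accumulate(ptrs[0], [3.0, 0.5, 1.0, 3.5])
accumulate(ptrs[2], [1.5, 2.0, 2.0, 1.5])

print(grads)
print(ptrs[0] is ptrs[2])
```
[4.5, 2.5, 3.0, 5.0]
True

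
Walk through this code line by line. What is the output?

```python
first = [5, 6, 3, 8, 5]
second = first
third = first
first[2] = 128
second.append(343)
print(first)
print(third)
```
[5, 6, 128, 8, 5, 343]
[5, 6, 128, 8, 5, 343]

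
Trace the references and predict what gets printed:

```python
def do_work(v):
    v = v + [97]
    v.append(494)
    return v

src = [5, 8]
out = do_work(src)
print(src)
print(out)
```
[5, 8]
[5, 8, 97, 494]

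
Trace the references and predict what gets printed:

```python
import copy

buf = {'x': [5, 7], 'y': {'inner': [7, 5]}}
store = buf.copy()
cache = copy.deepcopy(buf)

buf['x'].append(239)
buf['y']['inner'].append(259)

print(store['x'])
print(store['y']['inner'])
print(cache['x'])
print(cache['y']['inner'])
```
[5, 7, 239]
[7, 5, 259]
[5, 7]
[7, 5]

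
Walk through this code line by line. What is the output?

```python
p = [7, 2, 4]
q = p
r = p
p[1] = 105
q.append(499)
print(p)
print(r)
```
[7, 105, 4, 499]
[7, 105, 4, 499]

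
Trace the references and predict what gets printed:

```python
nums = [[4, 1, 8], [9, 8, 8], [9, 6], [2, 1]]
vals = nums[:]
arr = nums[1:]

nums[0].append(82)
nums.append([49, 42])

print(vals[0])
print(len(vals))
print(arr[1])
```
[4, 1, 8, 82]
4
[9, 6]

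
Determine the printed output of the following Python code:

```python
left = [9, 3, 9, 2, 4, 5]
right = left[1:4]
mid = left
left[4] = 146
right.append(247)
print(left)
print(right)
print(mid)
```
[9, 3, 9, 2, 146, 5]
[3, 9, 2, 247]
[9, 3, 9, 2, 146, 5]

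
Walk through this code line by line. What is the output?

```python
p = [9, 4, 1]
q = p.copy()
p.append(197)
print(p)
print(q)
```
[9, 4, 1, 197]
[9, 4, 1]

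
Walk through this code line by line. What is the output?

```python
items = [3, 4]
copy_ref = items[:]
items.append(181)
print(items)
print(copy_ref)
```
[3, 4, 181]
[3, 4]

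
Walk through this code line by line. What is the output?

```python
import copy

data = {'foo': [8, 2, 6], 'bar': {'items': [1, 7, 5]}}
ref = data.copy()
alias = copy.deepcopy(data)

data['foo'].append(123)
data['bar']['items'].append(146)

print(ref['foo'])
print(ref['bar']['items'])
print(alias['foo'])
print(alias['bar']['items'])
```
[8, 2, 6, 123]
[1, 7, 5, 146]
[8, 2, 6]
[1, 7, 5]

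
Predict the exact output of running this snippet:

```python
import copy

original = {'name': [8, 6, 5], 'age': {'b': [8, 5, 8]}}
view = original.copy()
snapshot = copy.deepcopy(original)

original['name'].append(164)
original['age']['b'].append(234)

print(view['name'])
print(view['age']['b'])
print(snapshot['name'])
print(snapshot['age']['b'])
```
[8, 6, 5, 164]
[8, 5, 8, 234]
[8, 6, 5]
[8, 5, 8]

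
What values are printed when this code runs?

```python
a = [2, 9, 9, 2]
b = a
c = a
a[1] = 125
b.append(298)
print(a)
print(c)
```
[2, 125, 9, 2, 298]
[2, 125, 9, 2, 298]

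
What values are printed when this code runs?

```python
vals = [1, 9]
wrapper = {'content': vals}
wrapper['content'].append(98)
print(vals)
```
[1, 9, 98]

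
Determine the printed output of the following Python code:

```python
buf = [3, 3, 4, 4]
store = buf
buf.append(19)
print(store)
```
[3, 3, 4, 4, 19]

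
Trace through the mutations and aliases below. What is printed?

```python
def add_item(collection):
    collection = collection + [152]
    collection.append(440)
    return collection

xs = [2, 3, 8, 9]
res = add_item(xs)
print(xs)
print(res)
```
[2, 3, 8, 9]
[2, 3, 8, 9, 152, 440]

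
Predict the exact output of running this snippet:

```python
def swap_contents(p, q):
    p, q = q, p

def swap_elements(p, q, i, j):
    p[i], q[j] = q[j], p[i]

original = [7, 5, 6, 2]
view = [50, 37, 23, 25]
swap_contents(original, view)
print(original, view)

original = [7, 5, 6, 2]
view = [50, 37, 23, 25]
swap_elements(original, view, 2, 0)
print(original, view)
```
[7, 5, 6, 2] [50, 37, 23, 25]
[7, 5, 50, 2] [6, 37, 23, 25]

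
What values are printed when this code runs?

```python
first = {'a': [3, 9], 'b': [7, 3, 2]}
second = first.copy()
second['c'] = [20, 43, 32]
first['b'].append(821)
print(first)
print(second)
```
{'a': [3, 9], 'b': [7, 3, 2, 821]}
{'a': [3, 9], 'b': [7, 3, 2, 821], 'c': [20, 43, 32]}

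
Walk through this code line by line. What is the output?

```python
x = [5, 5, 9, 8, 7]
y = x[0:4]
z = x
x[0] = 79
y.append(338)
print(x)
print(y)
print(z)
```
[79, 5, 9, 8, 7]
[5, 5, 9, 8, 338]
[79, 5, 9, 8, 7]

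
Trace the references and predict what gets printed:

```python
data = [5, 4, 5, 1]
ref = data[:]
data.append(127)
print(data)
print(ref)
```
[5, 4, 5, 1, 127]
[5, 4, 5, 1]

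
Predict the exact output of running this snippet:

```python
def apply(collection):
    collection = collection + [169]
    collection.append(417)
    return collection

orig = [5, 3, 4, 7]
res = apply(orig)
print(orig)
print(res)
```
[5, 3, 4, 7]
[5, 3, 4, 7, 169, 417]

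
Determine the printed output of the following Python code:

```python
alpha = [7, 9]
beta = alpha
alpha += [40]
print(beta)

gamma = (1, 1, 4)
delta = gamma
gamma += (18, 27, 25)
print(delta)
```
[7, 9, 40]
(1, 1, 4)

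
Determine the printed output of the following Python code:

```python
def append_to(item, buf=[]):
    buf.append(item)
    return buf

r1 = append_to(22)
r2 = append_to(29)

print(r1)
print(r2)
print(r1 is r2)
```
[22, 29]
[22, 29]
True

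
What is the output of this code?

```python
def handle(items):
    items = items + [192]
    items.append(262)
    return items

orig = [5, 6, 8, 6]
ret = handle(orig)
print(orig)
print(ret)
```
[5, 6, 8, 6]
[5, 6, 8, 6, 192, 262]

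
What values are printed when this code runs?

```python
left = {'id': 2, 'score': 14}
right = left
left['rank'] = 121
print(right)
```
{'id': 2, 'score': 14, 'rank': 121}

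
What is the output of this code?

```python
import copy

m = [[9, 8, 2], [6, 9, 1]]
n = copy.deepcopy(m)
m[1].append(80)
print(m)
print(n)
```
[[9, 8, 2], [6, 9, 1, 80]]
[[9, 8, 2], [6, 9, 1]]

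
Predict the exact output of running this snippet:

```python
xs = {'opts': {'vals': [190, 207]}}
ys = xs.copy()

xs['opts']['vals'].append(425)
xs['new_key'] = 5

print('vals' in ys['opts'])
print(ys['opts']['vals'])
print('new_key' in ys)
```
True
[190, 207, 425]
False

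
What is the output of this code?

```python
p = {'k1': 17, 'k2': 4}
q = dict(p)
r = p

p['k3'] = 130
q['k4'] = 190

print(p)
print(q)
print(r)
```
{'k1': 17, 'k2': 4, 'k3': 130}
{'k1': 17, 'k2': 4, 'k4': 190}
{'k1': 17, 'k2': 4, 'k3': 130}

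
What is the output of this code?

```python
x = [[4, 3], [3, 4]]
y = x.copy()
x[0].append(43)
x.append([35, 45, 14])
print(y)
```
[[4, 3, 43], [3, 4]]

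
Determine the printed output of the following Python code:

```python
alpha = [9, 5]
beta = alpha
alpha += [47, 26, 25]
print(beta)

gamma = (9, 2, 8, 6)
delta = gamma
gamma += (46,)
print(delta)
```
[9, 5, 47, 26, 25]
(9, 2, 8, 6)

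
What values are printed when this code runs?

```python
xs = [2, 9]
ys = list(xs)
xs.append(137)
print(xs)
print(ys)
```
[2, 9, 137]
[2, 9]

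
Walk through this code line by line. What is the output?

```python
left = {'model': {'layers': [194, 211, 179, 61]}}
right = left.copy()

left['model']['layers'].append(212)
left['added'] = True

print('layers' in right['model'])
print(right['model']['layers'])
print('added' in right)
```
True
[194, 211, 179, 61, 212]
False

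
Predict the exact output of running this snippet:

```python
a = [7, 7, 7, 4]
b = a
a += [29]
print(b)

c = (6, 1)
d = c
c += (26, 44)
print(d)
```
[7, 7, 7, 4, 29]
(6, 1)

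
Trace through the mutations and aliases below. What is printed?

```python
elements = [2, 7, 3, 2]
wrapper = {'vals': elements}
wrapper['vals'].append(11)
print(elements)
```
[2, 7, 3, 2, 11]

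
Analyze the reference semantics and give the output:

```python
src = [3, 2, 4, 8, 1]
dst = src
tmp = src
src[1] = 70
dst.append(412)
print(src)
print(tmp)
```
[3, 70, 4, 8, 1, 412]
[3, 70, 4, 8, 1, 412]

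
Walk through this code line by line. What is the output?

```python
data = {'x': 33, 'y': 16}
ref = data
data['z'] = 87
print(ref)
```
{'x': 33, 'y': 16, 'z': 87}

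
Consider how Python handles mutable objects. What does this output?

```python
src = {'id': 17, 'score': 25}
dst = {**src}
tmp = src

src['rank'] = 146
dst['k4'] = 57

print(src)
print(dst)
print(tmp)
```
{'id': 17, 'score': 25, 'rank': 146}
{'id': 17, 'score': 25, 'k4': 57}
{'id': 17, 'score': 25, 'rank': 146}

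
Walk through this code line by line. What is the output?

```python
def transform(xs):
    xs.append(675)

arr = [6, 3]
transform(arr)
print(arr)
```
[6, 3, 675]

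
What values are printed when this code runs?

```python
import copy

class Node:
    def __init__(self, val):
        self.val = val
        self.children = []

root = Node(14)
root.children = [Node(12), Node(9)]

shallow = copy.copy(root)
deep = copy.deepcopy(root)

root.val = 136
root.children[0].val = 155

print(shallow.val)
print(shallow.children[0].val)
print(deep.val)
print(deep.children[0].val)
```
14
155
14
12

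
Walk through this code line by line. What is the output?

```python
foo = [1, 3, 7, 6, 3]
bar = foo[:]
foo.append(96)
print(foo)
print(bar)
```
[1, 3, 7, 6, 3, 96]
[1, 3, 7, 6, 3]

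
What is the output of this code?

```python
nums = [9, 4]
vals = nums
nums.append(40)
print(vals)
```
[9, 4, 40]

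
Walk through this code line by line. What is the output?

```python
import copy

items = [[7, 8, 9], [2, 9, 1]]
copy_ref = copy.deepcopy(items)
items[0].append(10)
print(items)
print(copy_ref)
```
[[7, 8, 9, 10], [2, 9, 1]]
[[7, 8, 9], [2, 9, 1]]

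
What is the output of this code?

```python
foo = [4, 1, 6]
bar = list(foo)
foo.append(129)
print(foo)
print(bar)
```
[4, 1, 6, 129]
[4, 1, 6]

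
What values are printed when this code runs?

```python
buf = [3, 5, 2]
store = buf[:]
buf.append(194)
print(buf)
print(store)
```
[3, 5, 2, 194]
[3, 5, 2]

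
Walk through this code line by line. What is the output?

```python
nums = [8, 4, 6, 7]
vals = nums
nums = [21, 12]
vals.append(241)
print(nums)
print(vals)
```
[21, 12]
[8, 4, 6, 7, 241]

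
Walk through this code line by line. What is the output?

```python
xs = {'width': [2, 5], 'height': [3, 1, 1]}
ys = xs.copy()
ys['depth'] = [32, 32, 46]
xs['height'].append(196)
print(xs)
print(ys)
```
{'width': [2, 5], 'height': [3, 1, 1, 196]}
{'width': [2, 5], 'height': [3, 1, 1, 196], 'depth': [32, 32, 46]}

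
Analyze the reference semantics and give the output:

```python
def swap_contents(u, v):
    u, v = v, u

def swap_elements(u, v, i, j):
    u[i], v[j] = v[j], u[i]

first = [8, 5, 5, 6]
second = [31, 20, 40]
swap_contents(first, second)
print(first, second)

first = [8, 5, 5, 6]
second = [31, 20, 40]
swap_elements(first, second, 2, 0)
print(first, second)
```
[8, 5, 5, 6] [31, 20, 40]
[8, 5, 31, 6] [5, 20, 40]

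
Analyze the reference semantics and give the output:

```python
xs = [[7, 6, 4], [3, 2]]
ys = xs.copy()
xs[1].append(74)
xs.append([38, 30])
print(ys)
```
[[7, 6, 4], [3, 2, 74]]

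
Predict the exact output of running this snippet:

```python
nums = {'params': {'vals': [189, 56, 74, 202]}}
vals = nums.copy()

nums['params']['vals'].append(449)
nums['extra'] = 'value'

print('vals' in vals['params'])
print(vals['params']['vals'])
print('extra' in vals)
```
True
[189, 56, 74, 202, 449]
False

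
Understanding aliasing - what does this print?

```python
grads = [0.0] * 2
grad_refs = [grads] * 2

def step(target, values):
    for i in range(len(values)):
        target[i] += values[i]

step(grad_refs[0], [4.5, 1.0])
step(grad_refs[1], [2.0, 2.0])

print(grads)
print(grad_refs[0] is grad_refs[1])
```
[6.5, 3.0]
True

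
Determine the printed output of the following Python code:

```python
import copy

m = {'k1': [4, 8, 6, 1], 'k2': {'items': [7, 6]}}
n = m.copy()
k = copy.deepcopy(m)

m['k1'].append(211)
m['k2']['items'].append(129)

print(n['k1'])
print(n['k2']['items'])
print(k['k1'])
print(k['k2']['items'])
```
[4, 8, 6, 1, 211]
[7, 6, 129]
[4, 8, 6, 1]
[7, 6]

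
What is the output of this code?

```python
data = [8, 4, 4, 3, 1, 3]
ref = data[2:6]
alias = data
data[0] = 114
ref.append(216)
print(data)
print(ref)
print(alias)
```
[114, 4, 4, 3, 1, 3]
[4, 3, 1, 3, 216]
[114, 4, 4, 3, 1, 3]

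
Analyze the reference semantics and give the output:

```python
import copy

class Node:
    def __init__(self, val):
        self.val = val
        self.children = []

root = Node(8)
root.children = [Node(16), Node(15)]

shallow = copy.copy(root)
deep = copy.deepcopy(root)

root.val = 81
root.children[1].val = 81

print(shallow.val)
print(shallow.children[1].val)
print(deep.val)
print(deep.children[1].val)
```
8
81
8
15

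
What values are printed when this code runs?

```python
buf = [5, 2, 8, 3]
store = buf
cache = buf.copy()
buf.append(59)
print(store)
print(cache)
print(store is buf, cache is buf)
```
[5, 2, 8, 3, 59]
[5, 2, 8, 3]
True False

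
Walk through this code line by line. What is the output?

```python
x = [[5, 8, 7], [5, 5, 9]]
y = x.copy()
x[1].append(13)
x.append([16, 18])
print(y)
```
[[5, 8, 7], [5, 5, 9, 13]]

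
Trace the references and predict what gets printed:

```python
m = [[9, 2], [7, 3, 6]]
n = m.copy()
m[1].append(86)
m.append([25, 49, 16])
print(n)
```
[[9, 2], [7, 3, 6, 86]]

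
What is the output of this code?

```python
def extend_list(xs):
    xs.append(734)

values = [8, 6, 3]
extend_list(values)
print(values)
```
[8, 6, 3, 734]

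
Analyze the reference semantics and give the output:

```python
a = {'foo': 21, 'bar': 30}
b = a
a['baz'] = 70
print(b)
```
{'foo': 21, 'bar': 30, 'baz': 70}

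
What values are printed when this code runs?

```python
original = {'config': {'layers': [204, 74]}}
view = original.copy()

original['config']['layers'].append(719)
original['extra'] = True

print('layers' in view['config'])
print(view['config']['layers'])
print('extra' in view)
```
True
[204, 74, 719]
False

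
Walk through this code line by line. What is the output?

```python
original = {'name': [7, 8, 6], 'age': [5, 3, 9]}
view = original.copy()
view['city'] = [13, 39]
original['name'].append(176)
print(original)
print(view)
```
{'name': [7, 8, 6, 176], 'age': [5, 3, 9]}
{'name': [7, 8, 6, 176], 'age': [5, 3, 9], 'city': [13, 39]}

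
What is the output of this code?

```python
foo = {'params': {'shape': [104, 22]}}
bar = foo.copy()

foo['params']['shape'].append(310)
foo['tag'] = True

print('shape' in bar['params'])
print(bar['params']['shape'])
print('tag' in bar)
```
True
[104, 22, 310]
False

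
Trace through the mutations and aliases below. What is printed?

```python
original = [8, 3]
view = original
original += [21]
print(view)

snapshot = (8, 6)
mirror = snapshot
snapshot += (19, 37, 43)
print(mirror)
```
[8, 3, 21]
(8, 6)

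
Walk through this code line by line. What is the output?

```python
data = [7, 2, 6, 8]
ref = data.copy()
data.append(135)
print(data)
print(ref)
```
[7, 2, 6, 8, 135]
[7, 2, 6, 8]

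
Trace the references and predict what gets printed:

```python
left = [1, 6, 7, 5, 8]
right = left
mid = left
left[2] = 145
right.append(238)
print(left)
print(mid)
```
[1, 6, 145, 5, 8, 238]
[1, 6, 145, 5, 8, 238]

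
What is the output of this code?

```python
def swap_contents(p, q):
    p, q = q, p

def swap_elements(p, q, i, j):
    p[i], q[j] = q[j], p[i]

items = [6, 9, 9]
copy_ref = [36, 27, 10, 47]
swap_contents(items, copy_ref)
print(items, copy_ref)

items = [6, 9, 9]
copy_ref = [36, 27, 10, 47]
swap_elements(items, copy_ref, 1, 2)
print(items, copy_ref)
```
[6, 9, 9] [36, 27, 10, 47]
[6, 10, 9] [36, 27, 9, 47]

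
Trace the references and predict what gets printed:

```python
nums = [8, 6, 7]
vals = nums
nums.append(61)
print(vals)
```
[8, 6, 7, 61]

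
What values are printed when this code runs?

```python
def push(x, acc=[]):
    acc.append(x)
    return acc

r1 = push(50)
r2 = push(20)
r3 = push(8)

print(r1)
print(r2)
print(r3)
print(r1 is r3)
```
[50, 20, 8]
[50, 20, 8]
[50, 20, 8]
True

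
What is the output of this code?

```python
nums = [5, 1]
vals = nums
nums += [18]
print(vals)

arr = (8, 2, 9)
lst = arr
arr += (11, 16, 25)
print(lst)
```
[5, 1, 18]
(8, 2, 9)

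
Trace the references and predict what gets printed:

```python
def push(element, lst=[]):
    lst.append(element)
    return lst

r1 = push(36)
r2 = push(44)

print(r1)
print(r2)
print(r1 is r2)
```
[36, 44]
[36, 44]
True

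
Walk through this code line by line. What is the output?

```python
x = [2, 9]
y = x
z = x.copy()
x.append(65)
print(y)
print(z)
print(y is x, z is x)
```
[2, 9, 65]
[2, 9]
True False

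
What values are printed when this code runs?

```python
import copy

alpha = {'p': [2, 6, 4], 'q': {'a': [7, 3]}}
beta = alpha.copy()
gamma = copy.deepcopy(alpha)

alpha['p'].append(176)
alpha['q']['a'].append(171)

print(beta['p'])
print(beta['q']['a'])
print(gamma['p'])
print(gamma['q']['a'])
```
[2, 6, 4, 176]
[7, 3, 171]
[2, 6, 4]
[7, 3]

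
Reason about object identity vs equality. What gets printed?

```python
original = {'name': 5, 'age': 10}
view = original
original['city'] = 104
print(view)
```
{'name': 5, 'age': 10, 'city': 104}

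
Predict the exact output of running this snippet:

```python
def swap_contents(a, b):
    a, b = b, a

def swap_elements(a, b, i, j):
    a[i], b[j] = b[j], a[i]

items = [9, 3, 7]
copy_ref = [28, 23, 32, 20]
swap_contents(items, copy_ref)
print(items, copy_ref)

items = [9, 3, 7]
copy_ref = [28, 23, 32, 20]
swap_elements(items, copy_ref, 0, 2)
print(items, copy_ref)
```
[9, 3, 7] [28, 23, 32, 20]
[32, 3, 7] [28, 23, 9, 20]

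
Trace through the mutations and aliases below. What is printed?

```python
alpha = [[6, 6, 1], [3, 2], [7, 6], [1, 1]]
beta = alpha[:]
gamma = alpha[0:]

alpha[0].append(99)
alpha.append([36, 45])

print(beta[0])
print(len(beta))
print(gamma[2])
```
[6, 6, 1, 99]
4
[7, 6]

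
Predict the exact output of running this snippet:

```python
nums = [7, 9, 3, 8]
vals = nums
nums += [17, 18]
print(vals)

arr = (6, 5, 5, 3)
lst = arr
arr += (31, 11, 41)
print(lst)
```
[7, 9, 3, 8, 17, 18]
(6, 5, 5, 3)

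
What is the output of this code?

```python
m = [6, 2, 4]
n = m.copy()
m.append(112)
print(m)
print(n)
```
[6, 2, 4, 112]
[6, 2, 4]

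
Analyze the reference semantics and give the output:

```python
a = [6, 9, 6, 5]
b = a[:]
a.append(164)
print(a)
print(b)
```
[6, 9, 6, 5, 164]
[6, 9, 6, 5]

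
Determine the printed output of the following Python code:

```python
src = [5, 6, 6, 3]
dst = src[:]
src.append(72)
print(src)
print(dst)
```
[5, 6, 6, 3, 72]
[5, 6, 6, 3]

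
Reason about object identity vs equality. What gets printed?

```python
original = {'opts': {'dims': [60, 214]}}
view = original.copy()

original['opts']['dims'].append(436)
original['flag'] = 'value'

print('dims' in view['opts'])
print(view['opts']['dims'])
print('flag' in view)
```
True
[60, 214, 436]
False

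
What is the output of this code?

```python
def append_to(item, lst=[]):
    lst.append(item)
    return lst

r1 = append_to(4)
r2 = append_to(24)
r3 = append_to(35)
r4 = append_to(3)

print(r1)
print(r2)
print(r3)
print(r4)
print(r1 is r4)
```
[4, 24, 35, 3]
[4, 24, 35, 3]
[4, 24, 35, 3]
[4, 24, 35, 3]
True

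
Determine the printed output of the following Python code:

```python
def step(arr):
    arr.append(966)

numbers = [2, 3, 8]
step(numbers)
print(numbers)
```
[2, 3, 8, 966]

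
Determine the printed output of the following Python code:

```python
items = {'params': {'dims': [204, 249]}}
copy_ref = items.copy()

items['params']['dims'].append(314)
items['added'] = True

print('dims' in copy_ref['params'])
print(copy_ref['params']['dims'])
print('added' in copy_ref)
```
True
[204, 249, 314]
False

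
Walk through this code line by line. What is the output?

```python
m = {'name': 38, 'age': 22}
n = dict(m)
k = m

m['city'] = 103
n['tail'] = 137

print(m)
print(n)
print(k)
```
{'name': 38, 'age': 22, 'city': 103}
{'name': 38, 'age': 22, 'tail': 137}
{'name': 38, 'age': 22, 'city': 103}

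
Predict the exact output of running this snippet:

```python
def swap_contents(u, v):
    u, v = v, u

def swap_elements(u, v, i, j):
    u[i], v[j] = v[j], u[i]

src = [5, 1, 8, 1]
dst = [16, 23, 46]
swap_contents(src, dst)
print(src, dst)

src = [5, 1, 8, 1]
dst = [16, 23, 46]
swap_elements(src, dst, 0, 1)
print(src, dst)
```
[5, 1, 8, 1] [16, 23, 46]
[23, 1, 8, 1] [16, 5, 46]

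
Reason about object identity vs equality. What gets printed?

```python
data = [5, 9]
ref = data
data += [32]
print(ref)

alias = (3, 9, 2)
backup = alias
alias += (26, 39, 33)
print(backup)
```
[5, 9, 32]
(3, 9, 2)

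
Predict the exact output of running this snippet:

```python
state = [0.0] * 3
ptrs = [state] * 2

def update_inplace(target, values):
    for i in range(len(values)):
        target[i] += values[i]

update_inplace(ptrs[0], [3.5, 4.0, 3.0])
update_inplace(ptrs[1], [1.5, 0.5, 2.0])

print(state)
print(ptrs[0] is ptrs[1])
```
[5.0, 4.5, 5.0]
True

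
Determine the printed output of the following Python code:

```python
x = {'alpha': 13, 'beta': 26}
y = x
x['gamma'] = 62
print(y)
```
{'alpha': 13, 'beta': 26, 'gamma': 62}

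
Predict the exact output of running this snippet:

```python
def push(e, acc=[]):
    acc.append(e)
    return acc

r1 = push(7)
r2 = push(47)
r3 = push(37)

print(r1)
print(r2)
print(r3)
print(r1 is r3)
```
[7, 47, 37]
[7, 47, 37]
[7, 47, 37]
True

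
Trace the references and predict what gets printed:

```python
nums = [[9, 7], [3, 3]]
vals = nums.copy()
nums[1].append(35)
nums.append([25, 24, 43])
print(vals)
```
[[9, 7], [3, 3, 35]]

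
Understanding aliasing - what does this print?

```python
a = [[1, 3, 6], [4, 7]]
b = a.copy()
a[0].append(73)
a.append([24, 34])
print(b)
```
[[1, 3, 6, 73], [4, 7]]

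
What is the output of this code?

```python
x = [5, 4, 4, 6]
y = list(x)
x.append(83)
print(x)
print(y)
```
[5, 4, 4, 6, 83]
[5, 4, 4, 6]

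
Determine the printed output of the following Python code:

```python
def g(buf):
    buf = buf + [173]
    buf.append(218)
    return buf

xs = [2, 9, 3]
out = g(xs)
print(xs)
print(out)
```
[2, 9, 3]
[2, 9, 3, 173, 218]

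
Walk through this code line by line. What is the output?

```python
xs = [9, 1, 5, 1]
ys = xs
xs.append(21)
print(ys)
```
[9, 1, 5, 1, 21]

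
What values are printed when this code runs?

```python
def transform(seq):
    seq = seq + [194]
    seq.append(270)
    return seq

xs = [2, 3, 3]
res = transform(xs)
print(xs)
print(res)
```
[2, 3, 3]
[2, 3, 3, 194, 270]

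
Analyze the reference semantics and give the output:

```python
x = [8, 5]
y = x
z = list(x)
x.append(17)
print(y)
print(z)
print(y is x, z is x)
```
[8, 5, 17]
[8, 5]
True False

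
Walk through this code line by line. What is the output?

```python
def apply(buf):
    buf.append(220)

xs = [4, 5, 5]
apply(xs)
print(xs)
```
[4, 5, 5, 220]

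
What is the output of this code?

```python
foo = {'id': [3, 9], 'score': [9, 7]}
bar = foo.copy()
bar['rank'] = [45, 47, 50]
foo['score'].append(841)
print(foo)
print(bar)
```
{'id': [3, 9], 'score': [9, 7, 841]}
{'id': [3, 9], 'score': [9, 7, 841], 'rank': [45, 47, 50]}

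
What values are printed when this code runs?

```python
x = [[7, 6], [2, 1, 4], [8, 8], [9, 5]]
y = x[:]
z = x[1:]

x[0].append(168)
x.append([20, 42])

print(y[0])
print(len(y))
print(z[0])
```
[7, 6, 168]
4
[2, 1, 4]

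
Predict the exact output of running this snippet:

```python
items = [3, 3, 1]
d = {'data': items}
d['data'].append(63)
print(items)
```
[3, 3, 1, 63]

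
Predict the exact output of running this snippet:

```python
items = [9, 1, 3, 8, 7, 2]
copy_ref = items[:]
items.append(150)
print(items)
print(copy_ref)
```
[9, 1, 3, 8, 7, 2, 150]
[9, 1, 3, 8, 7, 2]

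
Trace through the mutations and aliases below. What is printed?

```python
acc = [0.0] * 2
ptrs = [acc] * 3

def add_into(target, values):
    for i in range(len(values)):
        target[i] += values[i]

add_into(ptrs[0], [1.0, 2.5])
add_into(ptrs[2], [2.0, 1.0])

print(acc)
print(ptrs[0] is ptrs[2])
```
[3.0, 3.5]
True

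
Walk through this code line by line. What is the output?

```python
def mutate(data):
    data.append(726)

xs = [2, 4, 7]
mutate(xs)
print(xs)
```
[2, 4, 7, 726]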